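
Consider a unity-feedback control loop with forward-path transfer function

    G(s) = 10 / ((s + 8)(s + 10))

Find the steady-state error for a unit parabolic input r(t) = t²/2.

e_ss = ∞

G(s) has no poles at the origin.
This is a Type 0 system; Ka = lim_{s→0} s^2·G(s) = 0, so the steady-state error for a parabola input is infinite.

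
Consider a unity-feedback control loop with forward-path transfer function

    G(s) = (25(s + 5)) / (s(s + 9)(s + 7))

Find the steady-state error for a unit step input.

e_ss = 0

G(s) has one pole at the origin.
This is a Type 1 system; for a step input the steady-state error is zero.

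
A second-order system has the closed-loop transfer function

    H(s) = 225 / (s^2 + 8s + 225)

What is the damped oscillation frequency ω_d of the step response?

Comparing s^2 + 8s + 225 to s^2 + 2ζωₙs + ωₙ²: ωₙ = 15 rad/s and ζ = 8/(2·15) ≈ 0.2667.
ζωₙ = 8/2 = 4, so ω_d = ωₙ√(1−ζ²) = √(ωₙ² − (ζωₙ)²) = √(225 − 4²) = √209 ≈ 14.46 rad/s.

ω_d ≈ 14.46 rad/s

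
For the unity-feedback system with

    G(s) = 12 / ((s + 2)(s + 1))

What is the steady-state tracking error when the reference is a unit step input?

e_ss = 0.1429

G(s) has no poles at the origin.
This is a Type 0 system. Kp = lim_{s→0} G(s) = 12/2 = 6.
e_ss = 1/(1 + Kp) = 1/(1 + 6) = 1/7 ≈ 0.1429.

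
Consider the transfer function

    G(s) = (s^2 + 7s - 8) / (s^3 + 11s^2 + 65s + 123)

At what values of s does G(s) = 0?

s = -8, 1

Set the numerator to zero: s^2 + 7s - 8 = 0.
Factoring: (s + 8)(s - 1) = 0.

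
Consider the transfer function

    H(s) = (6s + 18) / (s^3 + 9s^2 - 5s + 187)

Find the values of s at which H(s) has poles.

The poles are the roots of the denominator s^3 + 9s^2 - 5s + 187 = 0.
Trying s = -11: the polynomial evaluates to 0, so (s + 11) is a factor.
Dividing out leaves s^2 - 2s + 17 = 0.
The quadratic formula then gives s = 1 ± 4j.

s = -11, 1 + 4j, 1 - 4j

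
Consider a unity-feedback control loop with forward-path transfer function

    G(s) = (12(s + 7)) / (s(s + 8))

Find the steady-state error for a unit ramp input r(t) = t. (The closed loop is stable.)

G(s) has one pole at the origin.
This is a Type 1 system. Kv = lim_{s→0} s·G(s) = 84/8 = 21/2.
e_ss = 1/Kv = 1/(21/2) = 2/21 ≈ 0.09524.

e_ss = 0.09524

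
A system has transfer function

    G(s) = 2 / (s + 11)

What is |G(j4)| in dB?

Substitute s = j4: numerator = 2, denominator = 11 + j4.
|G(j4)| = |2| / |11 + j4| = 2 / 11.705 ≈ 0.1709.
In decibels: 20·log₁₀(0.1709) ≈ -15.3 dB.

|G(j4)|_dB ≈ -15.3 dB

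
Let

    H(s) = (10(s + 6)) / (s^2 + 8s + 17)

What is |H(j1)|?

|H(j1)| ≈ 3.400

Substitute s = j1: numerator = 60 + j10, denominator = 16 + j8.
|H(j1)| = |60 + j10| / |16 + j8| = 60.828 / 17.889 ≈ 3.400.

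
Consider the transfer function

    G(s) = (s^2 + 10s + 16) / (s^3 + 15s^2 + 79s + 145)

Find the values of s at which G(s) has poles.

s = -5 + 2j, -5 - 2j, -5

The poles are the roots of the denominator s^3 + 15s^2 + 79s + 145 = 0.
Trying s = -5: the polynomial evaluates to 0, so (s + 5) is a factor.
Dividing out leaves s^2 + 10s + 29 = 0.
The quadratic formula then gives s = -5 ± 2j.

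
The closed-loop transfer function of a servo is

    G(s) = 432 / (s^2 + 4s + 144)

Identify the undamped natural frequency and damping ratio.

Compare the denominator to the standard form s^2 + 2ζωₙs + ωₙ².
ωₙ² = 144, so ωₙ = 12 rad/s.
2ζωₙ = 4, so ζ = 4/(2·12) ≈ 0.1667.

ωₙ = 12 rad/s, ζ ≈ 0.1667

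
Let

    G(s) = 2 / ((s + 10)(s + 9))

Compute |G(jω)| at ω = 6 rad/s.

Substitute s = j6: numerator = 2, denominator = 54 + j114.
|G(j6)| = |2| / |54 + j114| = 2 / 126.14 ≈ 0.01586.

|G(j6)| ≈ 0.01586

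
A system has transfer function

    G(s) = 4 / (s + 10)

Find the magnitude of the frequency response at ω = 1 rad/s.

|G(j1)| ≈ 0.3980

Substitute s = j1: numerator = 4, denominator = 10 + j1.
|G(j1)| = |4| / |10 + j1| = 4 / 10.050 ≈ 0.3980.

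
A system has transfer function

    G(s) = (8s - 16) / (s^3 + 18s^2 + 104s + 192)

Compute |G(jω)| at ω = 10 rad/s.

|G(j10)| ≈ 0.05072

Substitute s = j10: numerator = -16 + j80, denominator = -1608 + j40.
|G(j10)| = |-16 + j80| / |-1608 + j40| = 81.584 / 1608.5 ≈ 0.05072.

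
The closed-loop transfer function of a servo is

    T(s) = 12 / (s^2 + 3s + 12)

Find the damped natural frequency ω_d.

ω_d ≈ 3.122 rad/s

Comparing s^2 + 3s + 12 to s^2 + 2ζωₙs + ωₙ²: ωₙ = √12 ≈ 3.464 rad/s and ζ = 3/(2·√12) ≈ 0.4330.
ζωₙ = 3/2 = 1.5, so ω_d = ωₙ√(1−ζ²) = √(ωₙ² − (ζωₙ)²) = √(12 − 1.5²) = √9.75 ≈ 3.122 rad/s.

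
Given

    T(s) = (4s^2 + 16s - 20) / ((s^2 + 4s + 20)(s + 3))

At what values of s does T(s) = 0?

Set the numerator to zero: 4s^2 + 16s - 20 = 0, i.e. 4·(s^2 + 4s - 5) = 0.
Factoring: (s + 5)(s - 1) = 0.

s = -5, 1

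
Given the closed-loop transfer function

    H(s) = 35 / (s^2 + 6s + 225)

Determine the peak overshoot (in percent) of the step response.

Comparing s^2 + 6s + 225 to s^2 + 2ζωₙs + ωₙ²: ωₙ = 15 rad/s and ζ = 6/(2·15) = 0.2.
%OS = 100·exp(−πζ/√(1−ζ²)) = 100·exp(−π·0.2/√(1−0.2²)) ≈ 52.7%.

%OS ≈ 52.7%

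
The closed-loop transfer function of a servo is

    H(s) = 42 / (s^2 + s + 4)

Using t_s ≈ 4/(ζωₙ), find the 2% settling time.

t_s ≈ 8 s

Comparing s^2 + s + 4 to s^2 + 2ζωₙs + ωₙ²: ωₙ = 2 rad/s and ζ = 1/(2·2) = 0.25.
ζωₙ = 1/2 = 0.5, so t_s ≈ 4/(ζωₙ) = 4/0.5 = 8 s.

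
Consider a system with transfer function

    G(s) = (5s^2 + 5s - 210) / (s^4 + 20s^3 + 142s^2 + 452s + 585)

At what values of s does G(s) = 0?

Set the numerator to zero: 5s^2 + 5s - 210 = 0, i.e. 5·(s^2 + s - 42) = 0.
Factoring: (s - 6)(s + 7) = 0.

s = 6, -7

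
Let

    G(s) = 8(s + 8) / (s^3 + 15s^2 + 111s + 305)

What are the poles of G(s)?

The poles are the roots of the denominator s^3 + 15s^2 + 111s + 305 = 0.
Trying s = -5: the polynomial evaluates to 0, so (s + 5) is a factor.
Dividing out leaves s^2 + 10s + 61 = 0.
The quadratic formula then gives s = -5 ± 6j.

s = -5 + 6j, -5 - 6j, -5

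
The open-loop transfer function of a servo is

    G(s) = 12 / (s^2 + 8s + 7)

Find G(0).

Set s = 0: G(0) = (12) / (7) = 12/7.

G(0) = 12/7 ≈ 1.714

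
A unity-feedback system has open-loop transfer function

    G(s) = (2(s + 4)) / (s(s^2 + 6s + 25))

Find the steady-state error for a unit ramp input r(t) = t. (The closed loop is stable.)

G(s) has one pole at the origin.
This is a Type 1 system. Kv = lim_{s→0} s·G(s) = 8/25.
e_ss = 1/Kv = 1/(8/25) = 25/8 ≈ 3.125.

e_ss = 3.125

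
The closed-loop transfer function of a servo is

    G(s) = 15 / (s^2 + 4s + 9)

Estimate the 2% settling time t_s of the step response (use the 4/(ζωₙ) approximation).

Comparing s^2 + 4s + 9 to s^2 + 2ζωₙs + ωₙ²: ωₙ = 3 rad/s and ζ = 4/(2·3) ≈ 0.6667.
ζωₙ = 4/2 = 2, so t_s ≈ 4/(ζωₙ) = 4/2 = 2 s.

t_s ≈ 2 s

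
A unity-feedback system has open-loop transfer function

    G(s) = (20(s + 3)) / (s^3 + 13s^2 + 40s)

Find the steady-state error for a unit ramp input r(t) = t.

G(s) has one pole at the origin.
This is a Type 1 system. Kv = lim_{s→0} s·G(s) = 60/40 = 3/2.
e_ss = 1/Kv = 1/(3/2) = 2/3 ≈ 0.6667.

e_ss = 0.6667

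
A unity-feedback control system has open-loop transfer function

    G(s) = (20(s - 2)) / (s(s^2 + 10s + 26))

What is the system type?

The denominator has 1 factor of s at the origin (free integrator), so this is a Type 1 system.

Type 1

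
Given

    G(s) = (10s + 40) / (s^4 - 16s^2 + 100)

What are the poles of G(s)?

The poles are the roots of the denominator s^4 - 16s^2 + 100 = 0.
No real roots exist; factor into two real quadratics: (s^2 - 6s + 10)(s^2 + 6s + 10) = 0.
Each quadratic gives a conjugate pair via the quadratic formula.

s = 3 ± j, -3 ± j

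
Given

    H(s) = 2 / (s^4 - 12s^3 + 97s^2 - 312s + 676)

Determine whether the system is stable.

The denominator s^4 - 12s^3 + 97s^2 - 312s + 676 factors as (s^2 - 4s + 13)(s^2 - 8s + 52), giving poles at s = 2 + 3j, 2 - 3j, 4 + 6j, 4 - 6j.
Since the pole(s) at s = 2 ± 3j, 4 ± 6j lie in the right half-plane, the system is unstable.

unstable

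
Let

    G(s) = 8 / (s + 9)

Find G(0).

At s = 0 each factor (s + a) contributes a and each (s^2 + bs + c) contributes c.
G(0) = 8·1 / ((9)) = 8/9 = 8/9.

G(0) = 8/9 ≈ 0.8889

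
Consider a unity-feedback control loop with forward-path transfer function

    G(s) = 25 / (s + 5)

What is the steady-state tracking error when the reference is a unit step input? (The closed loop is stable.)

e_ss = 0.1667

G(s) has no poles at the origin.
This is a Type 0 system. Kp = lim_{s→0} G(s) = 25/5 = 5.
e_ss = 1/(1 + Kp) = 1/(1 + 5) = 1/6 ≈ 0.1667.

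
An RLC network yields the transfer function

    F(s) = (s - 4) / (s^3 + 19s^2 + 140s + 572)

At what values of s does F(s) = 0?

s = 4

Set the numerator to zero: s - 4 = 0.
So s = 4.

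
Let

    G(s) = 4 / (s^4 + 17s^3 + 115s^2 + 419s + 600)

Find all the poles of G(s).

s = -3 + 4j, -3 - 4j, -8, -3

The poles are the roots of the denominator s^4 + 17s^3 + 115s^2 + 419s + 600 = 0.
Trying s = -8: the polynomial evaluates to 0, so (s + 8) is a factor.
Dividing out leaves s^3 + 9s^2 + 43s + 75 = 0.
This factors further as (s^2 + 6s + 25)(s + 3) = 0.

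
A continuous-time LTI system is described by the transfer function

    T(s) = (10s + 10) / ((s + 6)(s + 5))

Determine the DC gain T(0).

Set s = 0: T(0) = (10) / (30) = 1/3.

T(0) = 1/3 ≈ 0.3333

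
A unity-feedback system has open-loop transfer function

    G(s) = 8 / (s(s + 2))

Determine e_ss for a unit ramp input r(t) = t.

G(s) has one pole at the origin.
This is a Type 1 system. Kv = lim_{s→0} s·G(s) = 8/2 = 4.
e_ss = 1/Kv = 1/(4) = 1/4 ≈ 0.2500.

e_ss = 0.2500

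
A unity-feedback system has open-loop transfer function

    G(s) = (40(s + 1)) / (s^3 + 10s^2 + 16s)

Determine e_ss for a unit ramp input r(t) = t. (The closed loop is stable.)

e_ss = 0.4000

G(s) has one pole at the origin.
This is a Type 1 system. Kv = lim_{s→0} s·G(s) = 40/16 = 5/2.
e_ss = 1/Kv = 1/(5/2) = 2/5 ≈ 0.4000.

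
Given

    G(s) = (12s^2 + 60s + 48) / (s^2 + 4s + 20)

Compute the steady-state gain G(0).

Set s = 0: G(0) = (48) / (20) = 12/5.

G(0) = 12/5 ≈ 2.400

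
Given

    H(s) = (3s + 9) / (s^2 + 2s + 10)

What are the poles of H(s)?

The poles are the roots of the denominator s^2 + 2s + 10 = 0.
Using the quadratic formula: s = (-2 ± √(-36))/2 = -1 ± 3j.

s = -1 + 3j, -1 - 3j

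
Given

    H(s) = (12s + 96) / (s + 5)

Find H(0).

H(0) = 96/5 ≈ 19.20

Set s = 0: H(0) = (96) / (5) = 96/5.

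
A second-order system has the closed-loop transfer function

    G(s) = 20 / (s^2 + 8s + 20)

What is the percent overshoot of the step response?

Comparing s^2 + 8s + 20 to s^2 + 2ζωₙs + ωₙ²: ωₙ = √20 ≈ 4.472 rad/s and ζ = 8/(2·√20) ≈ 0.8944.
%OS = 100·exp(−πζ/√(1−ζ²)) = 100·exp(−π·0.8944/√(1−0.8944²)) ≈ 0.187%.

%OS ≈ 0.187%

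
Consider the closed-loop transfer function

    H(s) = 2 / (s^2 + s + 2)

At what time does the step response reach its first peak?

Comparing s^2 + s + 2 to s^2 + 2ζωₙs + ωₙ²: ωₙ = √2 ≈ 1.414 rad/s and ζ = 1/(2·√2) ≈ 0.3536.
ζωₙ = 1/2 = 0.5, so ω_d = ωₙ√(1−ζ²) = √(ωₙ² − (ζωₙ)²) = √(2 − 0.5²) = √1.75 ≈ 1.323 rad/s.
t_p = π/ω_d = π/1.323 ≈ 2.375 s.

t_p ≈ 2.375 s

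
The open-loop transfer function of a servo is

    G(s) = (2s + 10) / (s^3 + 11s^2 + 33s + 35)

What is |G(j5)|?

|G(j5)| ≈ 0.05812

Substitute s = j5: numerator = 10 + j10, denominator = -240 + j40.
|G(j5)| = |10 + j10| / |-240 + j40| = 14.142 / 243.31 ≈ 0.05812.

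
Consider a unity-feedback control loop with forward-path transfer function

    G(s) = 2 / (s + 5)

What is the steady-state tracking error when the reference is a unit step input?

e_ss = 0.7143

G(s) has no poles at the origin.
This is a Type 0 system. Kp = lim_{s→0} G(s) = 2/5.
e_ss = 1/(1 + Kp) = 1/(1 + 2/5) = 5/7 ≈ 0.7143.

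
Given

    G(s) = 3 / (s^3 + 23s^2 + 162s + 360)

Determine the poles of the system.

The poles are the roots of the denominator s^3 + 23s^2 + 162s + 360 = 0.
Trying s = -5: the polynomial evaluates to 0, so (s + 5) is a factor.
Dividing out leaves s^2 + 18s + 72 = 0.
Factoring the quadratic: (s + 12)(s + 6) = 0.

s = -5, -12, -6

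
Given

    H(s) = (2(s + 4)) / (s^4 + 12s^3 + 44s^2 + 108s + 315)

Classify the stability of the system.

The denominator s^4 + 12s^3 + 44s^2 + 108s + 315 factors as (s^2 + 9)(s + 7)(s + 5), giving poles at s = ±3j, -7, -5.
Since the simple pole(s) at s = ±3j lie on the jω-axis with none in the right half-plane, the system is marginally stable.

marginally stable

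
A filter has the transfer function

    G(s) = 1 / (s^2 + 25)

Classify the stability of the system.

The denominator s^2 + 25 factors as (s^2 + 25), giving poles at s = 5j, -5j.
Since the simple pole(s) at s = ±5j lie on the jω-axis with none in the right half-plane, the system is marginally stable.

marginally stable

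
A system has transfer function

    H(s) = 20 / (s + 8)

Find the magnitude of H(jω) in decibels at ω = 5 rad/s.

Substitute s = j5: numerator = 20, denominator = 8 + j5.
|H(j5)| = |20| / |8 + j5| = 20 / 9.4340 ≈ 2.120.
In decibels: 20·log₁₀(2.120) ≈ 6.53 dB.

|H(j5)|_dB ≈ 6.53 dB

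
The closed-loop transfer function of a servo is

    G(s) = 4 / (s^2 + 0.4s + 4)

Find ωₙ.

ωₙ = 2 rad/s

Compare the denominator to the standard form s^2 + 2ζωₙs + ωₙ².
ωₙ² = 4, so ωₙ = 2 rad/s.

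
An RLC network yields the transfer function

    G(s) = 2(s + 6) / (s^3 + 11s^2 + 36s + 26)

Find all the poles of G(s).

s = -5 ± j, -1

The poles are the roots of the denominator s^3 + 11s^2 + 36s + 26 = 0.
Trying s = -1: the polynomial evaluates to 0, so (s + 1) is a factor.
Dividing out leaves s^2 + 10s + 26 = 0.
The quadratic formula then gives s = -5 ± 1j.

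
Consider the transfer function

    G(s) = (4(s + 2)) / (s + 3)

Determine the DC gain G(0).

G(0) = 8/3 ≈ 2.667

At s = 0 each factor (s + a) contributes a and each (s^2 + bs + c) contributes c.
G(0) = 4·(2) / ((3)) = 8/3 = 8/3.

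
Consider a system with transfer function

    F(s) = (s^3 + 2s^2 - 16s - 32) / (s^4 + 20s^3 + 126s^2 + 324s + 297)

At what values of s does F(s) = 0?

s = 4, -2, -4

Set the numerator to zero: s^3 + 2s^2 - 16s - 32 = 0.
Factoring: (s - 4)(s + 2)(s + 4) = 0.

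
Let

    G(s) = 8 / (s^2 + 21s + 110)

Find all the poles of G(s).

s = -10, -11

The poles are the roots of the denominator s^2 + 21s + 110 = 0.
Factoring: (s + 10)(s + 11) = 0, so s = -10 and s = -11.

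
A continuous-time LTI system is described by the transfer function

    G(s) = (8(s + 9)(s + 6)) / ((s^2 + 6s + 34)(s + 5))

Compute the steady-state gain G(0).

G(0) = 216/85 ≈ 2.541

At s = 0 each factor (s + a) contributes a and each (s^2 + bs + c) contributes c.
G(0) = 8·(9) · (6) / ((34) · (5)) = 432/170 = 216/85.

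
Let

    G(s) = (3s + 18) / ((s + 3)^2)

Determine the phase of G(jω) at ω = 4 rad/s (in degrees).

∠G(j4) ≈ -72.57°

At s = j4: numerator = 18 + j12, denominator = -7 + j24.
∠G = ∠num − ∠den = 33.690° − (106.26°) = -72.57°.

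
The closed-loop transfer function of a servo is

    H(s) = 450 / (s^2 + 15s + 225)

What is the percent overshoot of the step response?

%OS ≈ 16.3%

Comparing s^2 + 15s + 225 to s^2 + 2ζωₙs + ωₙ²: ωₙ = 15 rad/s and ζ = 15/(2·15) = 0.5.
%OS = 100·exp(−πζ/√(1−ζ²)) = 100·exp(−π·0.5/√(1−0.5²)) ≈ 16.3%.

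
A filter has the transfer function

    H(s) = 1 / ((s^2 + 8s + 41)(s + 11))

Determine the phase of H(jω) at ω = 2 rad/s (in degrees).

∠H(j2) ≈ -33.69°

At s = j2: numerator = 1, denominator = 375 + j250.
∠H = ∠num − ∠den = 0° − (33.690°) = -33.69°.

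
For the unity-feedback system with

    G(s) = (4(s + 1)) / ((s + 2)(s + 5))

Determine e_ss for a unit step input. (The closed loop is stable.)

e_ss = 0.7143

G(s) has no poles at the origin.
This is a Type 0 system. Kp = lim_{s→0} G(s) = 4/10 = 2/5.
e_ss = 1/(1 + Kp) = 1/(1 + 2/5) = 5/7 ≈ 0.7143.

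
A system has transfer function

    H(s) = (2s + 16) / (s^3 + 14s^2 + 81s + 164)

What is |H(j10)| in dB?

Substitute s = j10: numerator = 16 + j20, denominator = -1236 - j190.
|H(j10)| = |16 + j20| / |-1236 - j190| = 25.612 / 1250.5 ≈ 0.02048.
In decibels: 20·log₁₀(0.02048) ≈ -33.8 dB.

|H(j10)|_dB ≈ -33.8 dB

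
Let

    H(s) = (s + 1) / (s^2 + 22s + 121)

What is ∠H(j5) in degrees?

∠H(j5) ≈ 29.80°

At s = j5: numerator = 1 + j5, denominator = 96 + j110.
∠H = ∠num − ∠den = 78.690° − (48.888°) = 29.80°.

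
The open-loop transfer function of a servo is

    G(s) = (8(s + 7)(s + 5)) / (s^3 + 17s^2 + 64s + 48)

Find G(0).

Set s = 0: G(0) = (280) / (48) = 35/6.

G(0) = 35/6 ≈ 5.833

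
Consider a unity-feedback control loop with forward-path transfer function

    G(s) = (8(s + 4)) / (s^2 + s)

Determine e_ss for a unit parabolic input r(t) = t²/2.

G(s) has one pole at the origin.
This is a Type 1 system; Ka = lim_{s→0} s^2·G(s) = 0, so the steady-state error for a parabola input is infinite.

e_ss = ∞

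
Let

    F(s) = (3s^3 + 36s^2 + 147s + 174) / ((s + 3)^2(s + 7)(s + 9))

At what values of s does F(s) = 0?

s = -5 ± 2j, -2

Set the numerator to zero: 3s^3 + 36s^2 + 147s + 174 = 0, i.e. 3·(s^3 + 12s^2 + 49s + 58) = 0.
Factoring: (s^2 + 10s + 29)(s + 2) = 0.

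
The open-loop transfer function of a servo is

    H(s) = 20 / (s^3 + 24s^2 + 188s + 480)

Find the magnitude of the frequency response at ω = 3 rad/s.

|H(j3)| ≈ 0.03342

Substitute s = j3: numerator = 20, denominator = 264 + j537.
|H(j3)| = |20| / |264 + j537| = 20 / 598.39 ≈ 0.03342.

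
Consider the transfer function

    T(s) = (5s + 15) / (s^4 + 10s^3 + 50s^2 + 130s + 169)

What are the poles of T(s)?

The poles are the roots of the denominator s^4 + 10s^3 + 50s^2 + 130s + 169 = 0.
No real roots exist; factor into two real quadratics: (s^2 + 4s + 13)(s^2 + 6s + 13) = 0.
Each quadratic gives a conjugate pair via the quadratic formula.

s = -2 ± 3j, -3 ± 2j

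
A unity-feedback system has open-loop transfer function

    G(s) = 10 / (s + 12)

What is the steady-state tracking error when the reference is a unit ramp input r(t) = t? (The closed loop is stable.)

G(s) has no poles at the origin.
This is a Type 0 system; Kv = lim_{s→0} s·G(s) = 0, so the steady-state error for a ramp input is infinite.

e_ss = ∞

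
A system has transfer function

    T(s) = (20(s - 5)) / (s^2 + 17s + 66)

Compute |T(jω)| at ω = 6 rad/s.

|T(j6)| ≈ 1.469

Substitute s = j6: numerator = -100 + j120, denominator = 30 + j102.
|T(j6)| = |-100 + j120| / |30 + j102| = 156.20 / 106.32 ≈ 1.469.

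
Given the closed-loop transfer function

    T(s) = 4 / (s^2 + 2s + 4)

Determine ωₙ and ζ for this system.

ωₙ = 2 rad/s, ζ = 0.5

Compare the denominator to the standard form s^2 + 2ζωₙs + ωₙ².
ωₙ² = 4, so ωₙ = 2 rad/s.
2ζωₙ = 2, so ζ = 2/(2·2) = 0.5.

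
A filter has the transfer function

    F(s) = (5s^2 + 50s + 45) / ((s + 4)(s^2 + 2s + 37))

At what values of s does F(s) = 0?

s = -1, -9

Set the numerator to zero: 5s^2 + 50s + 45 = 0, i.e. 5·(s^2 + 10s + 9) = 0.
Factoring: (s + 1)(s + 9) = 0.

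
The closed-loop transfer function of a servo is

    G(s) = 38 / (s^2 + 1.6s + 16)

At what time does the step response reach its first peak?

Comparing s^2 + 1.6s + 16 to s^2 + 2ζωₙs + ωₙ²: ωₙ = 4 rad/s and ζ = 1.6/(2·4) = 0.2.
ζωₙ = 1.6/2 = 0.8, so ω_d = ωₙ√(1−ζ²) = √(ωₙ² − (ζωₙ)²) = √(16 − 0.8²) = √15.36 ≈ 3.919 rad/s.
t_p = π/ω_d = π/3.919 ≈ 0.8016 s.

t_p ≈ 0.8016 s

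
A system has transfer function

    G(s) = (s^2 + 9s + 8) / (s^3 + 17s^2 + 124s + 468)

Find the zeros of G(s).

Set the numerator to zero: s^2 + 9s + 8 = 0.
Factoring: (s + 1)(s + 8) = 0.

s = -1, -8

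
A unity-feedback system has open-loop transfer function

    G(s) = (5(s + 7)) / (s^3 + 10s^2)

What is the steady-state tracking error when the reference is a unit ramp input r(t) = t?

e_ss = 0

G(s) has 2 poles at the origin.
This is a Type 2 system; for a ramp input the steady-state error is zero.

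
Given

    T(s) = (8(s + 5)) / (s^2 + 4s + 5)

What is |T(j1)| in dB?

Substitute s = j1: numerator = 40 + j8, denominator = 4 + j4.
|T(j1)| = |40 + j8| / |4 + j4| = 40.792 / 5.6569 ≈ 7.211.
In decibels: 20·log₁₀(7.211) ≈ 17.2 dB.

|T(j1)|_dB ≈ 17.2 dB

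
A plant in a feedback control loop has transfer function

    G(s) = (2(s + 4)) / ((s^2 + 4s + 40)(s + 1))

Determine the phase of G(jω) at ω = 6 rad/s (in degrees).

At s = j6: numerator = 8 + j12, denominator = -140 + j48.
∠G = ∠num − ∠den = 56.310° − (161.08°) = -104.8°.

∠G(j6) ≈ -104.8°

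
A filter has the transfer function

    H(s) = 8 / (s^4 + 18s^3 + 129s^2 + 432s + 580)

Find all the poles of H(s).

s = -4 ± 2j, -5 ± 2j

The poles are the roots of the denominator s^4 + 18s^3 + 129s^2 + 432s + 580 = 0.
No real roots exist; factor into two real quadratics: (s^2 + 8s + 20)(s^2 + 10s + 29) = 0.
Each quadratic gives a conjugate pair via the quadratic formula.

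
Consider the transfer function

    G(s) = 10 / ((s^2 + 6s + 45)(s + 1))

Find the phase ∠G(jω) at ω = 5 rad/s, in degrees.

∠G(j5) ≈ -135°

At s = j5: numerator = 10, denominator = -130 + j130.
∠G = ∠num − ∠den = 0° − (135°) = -135°.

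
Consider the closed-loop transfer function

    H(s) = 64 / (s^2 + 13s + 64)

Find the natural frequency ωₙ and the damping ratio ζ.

Compare the denominator to the standard form s^2 + 2ζωₙs + ωₙ².
ωₙ² = 64, so ωₙ = 8 rad/s.
2ζωₙ = 13, so ζ = 13/(2·8) = 0.8125.
With ζ = 0.8125 the response is underdamped.

ωₙ = 8 rad/s, ζ = 0.8125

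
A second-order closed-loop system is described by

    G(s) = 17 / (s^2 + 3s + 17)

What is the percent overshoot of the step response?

%OS ≈ 29.3%

Comparing s^2 + 3s + 17 to s^2 + 2ζωₙs + ωₙ²: ωₙ = √17 ≈ 4.123 rad/s and ζ = 3/(2·√17) ≈ 0.3638.
%OS = 100·exp(−πζ/√(1−ζ²)) = 100·exp(−π·0.3638/√(1−0.3638²)) ≈ 29.3%.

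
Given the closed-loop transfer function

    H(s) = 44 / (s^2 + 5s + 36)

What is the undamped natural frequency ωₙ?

Compare the denominator to the standard form s^2 + 2ζωₙs + ωₙ².
ωₙ² = 36, so ωₙ = 6 rad/s.

ωₙ = 6 rad/s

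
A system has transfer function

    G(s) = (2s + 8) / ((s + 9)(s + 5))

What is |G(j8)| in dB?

Substitute s = j8: numerator = 8 + j16, denominator = -19 + j112.
|G(j8)| = |8 + j16| / |-19 + j112| = 17.889 / 113.60 ≈ 0.1575.
In decibels: 20·log₁₀(0.1575) ≈ -16.1 dB.

|G(j8)|_dB ≈ -16.1 dB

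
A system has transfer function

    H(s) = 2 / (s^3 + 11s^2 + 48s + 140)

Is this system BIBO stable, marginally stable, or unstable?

The denominator s^3 + 11s^2 + 48s + 140 factors as (s^2 + 4s + 20)(s + 7), giving poles at s = -2 + 4j, -2 - 4j, -7.
Since all poles lie strictly in the left half-plane, the system is stable.

stable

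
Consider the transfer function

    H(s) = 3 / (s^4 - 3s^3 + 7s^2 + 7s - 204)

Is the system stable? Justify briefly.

unstable

The denominator s^4 - 3s^3 + 7s^2 + 7s - 204 factors as (s - 4)(s + 3)(s^2 - 2s + 17), giving poles at s = 4, -3, 1 + 4j, 1 - 4j.
Since the pole(s) at s = 4, 1 + 4j, 1 - 4j lie in the right half-plane, the system is unstable.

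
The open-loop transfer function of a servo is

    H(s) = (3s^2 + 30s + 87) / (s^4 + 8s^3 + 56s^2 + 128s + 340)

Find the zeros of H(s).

s = -5 + 2j, -5 - 2j

Set the numerator to zero: 3s^2 + 30s + 87 = 0, i.e. 3·(s^2 + 10s + 29) = 0.
Factoring: (s^2 + 10s + 29) = 0.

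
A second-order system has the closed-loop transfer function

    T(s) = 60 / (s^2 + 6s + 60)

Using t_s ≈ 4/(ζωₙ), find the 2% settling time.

t_s ≈ 1.333 s

Comparing s^2 + 6s + 60 to s^2 + 2ζωₙs + ωₙ²: ωₙ = √60 ≈ 7.746 rad/s and ζ = 6/(2·√60) ≈ 0.3873.
ζωₙ = 6/2 = 3, so t_s ≈ 4/(ζωₙ) = 4/3 ≈ 1.333 s.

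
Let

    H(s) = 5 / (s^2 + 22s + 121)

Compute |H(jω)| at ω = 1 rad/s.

Substitute s = j1: numerator = 5, denominator = 120 + j22.
|H(j1)| = |5| / |120 + j22| = 5 / 122 ≈ 0.04098.

|H(j1)| ≈ 0.04098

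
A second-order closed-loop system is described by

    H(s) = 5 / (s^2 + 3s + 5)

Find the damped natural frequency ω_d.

Comparing s^2 + 3s + 5 to s^2 + 2ζωₙs + ωₙ²: ωₙ = √5 ≈ 2.236 rad/s and ζ = 3/(2·√5) ≈ 0.6708.
ζωₙ = 3/2 = 1.5, so ω_d = ωₙ√(1−ζ²) = √(ωₙ² − (ζωₙ)²) = √(5 − 1.5²) = √2.75 ≈ 1.658 rad/s.

ω_d ≈ 1.658 rad/s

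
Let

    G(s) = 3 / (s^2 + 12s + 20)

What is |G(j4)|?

|G(j4)| ≈ 0.06228

Substitute s = j4: numerator = 3, denominator = 4 + j48.
|G(j4)| = |3| / |4 + j48| = 3 / 48.166 ≈ 0.06228.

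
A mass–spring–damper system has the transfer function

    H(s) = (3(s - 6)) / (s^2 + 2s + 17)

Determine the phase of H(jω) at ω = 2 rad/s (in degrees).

∠H(j2) ≈ 144.5°

At s = j2: numerator = -18 + j6, denominator = 13 + j4.
∠H = ∠num − ∠den = 161.57° − (17.103°) = 144.5°.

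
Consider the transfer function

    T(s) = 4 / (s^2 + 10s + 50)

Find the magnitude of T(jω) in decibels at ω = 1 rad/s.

|T(j1)|_dB ≈ -21.9 dB

Substitute s = j1: numerator = 4, denominator = 49 + j10.
|T(j1)| = |4| / |49 + j10| = 4 / 50.010 ≈ 0.07998.
In decibels: 20·log₁₀(0.07998) ≈ -21.9 dB.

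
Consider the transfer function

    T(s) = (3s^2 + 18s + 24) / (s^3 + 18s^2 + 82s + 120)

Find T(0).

T(0) = 1/5 ≈ 0.2000

Set s = 0: T(0) = (24) / (120) = 1/5.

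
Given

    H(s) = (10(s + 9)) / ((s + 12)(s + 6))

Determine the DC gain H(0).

At s = 0 each factor (s + a) contributes a and each (s^2 + bs + c) contributes c.
H(0) = 10·(9) / ((12) · (6)) = 90/72 = 5/4.

H(0) = 5/4 ≈ 1.250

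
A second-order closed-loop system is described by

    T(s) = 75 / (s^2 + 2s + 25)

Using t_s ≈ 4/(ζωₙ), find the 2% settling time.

t_s ≈ 4 s

Comparing s^2 + 2s + 25 to s^2 + 2ζωₙs + ωₙ²: ωₙ = 5 rad/s and ζ = 2/(2·5) = 0.2.
ζωₙ = 2/2 = 1, so t_s ≈ 4/(ζωₙ) = 4/1 = 4 s.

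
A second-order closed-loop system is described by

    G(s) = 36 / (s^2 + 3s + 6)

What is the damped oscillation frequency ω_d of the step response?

ω_d ≈ 1.936 rad/s

Comparing s^2 + 3s + 6 to s^2 + 2ζωₙs + ωₙ²: ωₙ = √6 ≈ 2.449 rad/s and ζ = 3/(2·√6) ≈ 0.6124.
ζωₙ = 3/2 = 1.5, so ω_d = ωₙ√(1−ζ²) = √(ωₙ² − (ζωₙ)²) = √(6 − 1.5²) = √3.75 ≈ 1.936 rad/s.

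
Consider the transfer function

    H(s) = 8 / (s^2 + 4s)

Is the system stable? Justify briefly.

marginally stable

The denominator s^2 + 4s factors as s(s + 4), giving poles at s = 0, -4.
Since the simple pole(s) at s = 0 lie on the jω-axis with none in the right half-plane, the system is marginally stable.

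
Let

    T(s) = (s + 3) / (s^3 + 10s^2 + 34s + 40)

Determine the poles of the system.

s = -4, -3 ± j

The poles are the roots of the denominator s^3 + 10s^2 + 34s + 40 = 0.
Trying s = -4: the polynomial evaluates to 0, so (s + 4) is a factor.
Dividing out leaves s^2 + 6s + 10 = 0.
The quadratic formula then gives s = -3 ± 1j.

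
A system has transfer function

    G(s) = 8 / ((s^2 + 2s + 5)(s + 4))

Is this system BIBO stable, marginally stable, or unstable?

stable

The poles can be read from the denominator factors: s = -1 ± 2j, -4.
Since all poles lie strictly in the left half-plane, the system is stable.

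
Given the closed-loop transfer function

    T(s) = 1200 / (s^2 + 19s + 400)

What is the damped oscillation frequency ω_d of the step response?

Comparing s^2 + 19s + 400 to s^2 + 2ζωₙs + ωₙ²: ωₙ = 20 rad/s and ζ = 19/(2·20) = 0.475.
ζωₙ = 19/2 = 9.5, so ω_d = ωₙ√(1−ζ²) = √(ωₙ² − (ζωₙ)²) = √(400 − 9.5²) = √309.75 ≈ 17.60 rad/s.

ω_d ≈ 17.60 rad/s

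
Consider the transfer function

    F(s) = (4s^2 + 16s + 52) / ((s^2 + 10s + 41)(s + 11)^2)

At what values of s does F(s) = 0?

s = -2 ± 3j

Set the numerator to zero: 4s^2 + 16s + 52 = 0, i.e. 4·(s^2 + 4s + 13) = 0.
Factoring: (s^2 + 4s + 13) = 0.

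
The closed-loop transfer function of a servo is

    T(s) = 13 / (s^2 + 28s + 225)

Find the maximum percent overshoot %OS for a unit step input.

Comparing s^2 + 28s + 225 to s^2 + 2ζωₙs + ωₙ²: ωₙ = 15 rad/s and ζ = 28/(2·15) ≈ 0.9333.
%OS = 100·exp(−πζ/√(1−ζ²)) = 100·exp(−π·0.9333/√(1−0.9333²)) ≈ 0.0284%.

%OS ≈ 0.0284%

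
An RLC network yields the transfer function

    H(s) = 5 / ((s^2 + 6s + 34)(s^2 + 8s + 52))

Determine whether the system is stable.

The poles can be read from the denominator factors: s = -3 + 5j, -3 - 5j, -4 + 6j, -4 - 6j.
Since all poles lie strictly in the left half-plane, the system is stable.

stable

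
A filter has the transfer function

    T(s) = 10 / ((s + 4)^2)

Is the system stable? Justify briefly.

stable

The poles can be read from the denominator factors: s = -4, -4.
Since all poles lie strictly in the left half-plane, the system is stable.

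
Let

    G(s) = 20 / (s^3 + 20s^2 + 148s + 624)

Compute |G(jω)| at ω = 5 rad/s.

Substitute s = j5: numerator = 20, denominator = 124 + j615.
|G(j5)| = |20| / |124 + j615| = 20 / 627.38 ≈ 0.03188.

|G(j5)| ≈ 0.03188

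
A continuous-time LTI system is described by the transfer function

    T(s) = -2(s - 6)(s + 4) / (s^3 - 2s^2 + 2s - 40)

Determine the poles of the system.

s = -1 ± 3j, 4

The poles are the roots of the denominator s^3 - 2s^2 + 2s - 40 = 0.
Trying s = 4: the polynomial evaluates to 0, so (s - 4) is a factor.
Dividing out leaves s^2 + 2s + 10 = 0.
The quadratic formula then gives s = -1 ± 3j.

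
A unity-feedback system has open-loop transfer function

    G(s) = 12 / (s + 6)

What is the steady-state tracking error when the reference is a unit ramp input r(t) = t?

e_ss = ∞

G(s) has no poles at the origin.
This is a Type 0 system; Kv = lim_{s→0} s·G(s) = 0, so the steady-state error for a ramp input is infinite.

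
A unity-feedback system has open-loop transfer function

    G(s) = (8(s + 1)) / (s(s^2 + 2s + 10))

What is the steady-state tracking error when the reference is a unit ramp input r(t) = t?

e_ss = 1.250

G(s) has one pole at the origin.
This is a Type 1 system. Kv = lim_{s→0} s·G(s) = 8/10 = 4/5.
e_ss = 1/Kv = 1/(4/5) = 5/4 ≈ 1.250.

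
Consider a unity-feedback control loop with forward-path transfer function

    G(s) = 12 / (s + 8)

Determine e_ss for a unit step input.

G(s) has no poles at the origin.
This is a Type 0 system. Kp = lim_{s→0} G(s) = 12/8 = 3/2.
e_ss = 1/(1 + Kp) = 1/(1 + 3/2) = 2/5 ≈ 0.4000.

e_ss = 0.4000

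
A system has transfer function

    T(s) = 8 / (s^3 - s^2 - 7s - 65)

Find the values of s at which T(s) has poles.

The poles are the roots of the denominator s^3 - s^2 - 7s - 65 = 0.
Trying s = 5: the polynomial evaluates to 0, so (s - 5) is a factor.
Dividing out leaves s^2 + 4s + 13 = 0.
The quadratic formula then gives s = -2 ± 3j.

s = -2 ± 3j, 5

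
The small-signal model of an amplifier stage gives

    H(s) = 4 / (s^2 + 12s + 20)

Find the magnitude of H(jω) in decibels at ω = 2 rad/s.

Substitute s = j2: numerator = 4, denominator = 16 + j24.
|H(j2)| = |4| / |16 + j24| = 4 / 28.844 ≈ 0.1387.
In decibels: 20·log₁₀(0.1387) ≈ -17.2 dB.

|H(j2)|_dB ≈ -17.2 dB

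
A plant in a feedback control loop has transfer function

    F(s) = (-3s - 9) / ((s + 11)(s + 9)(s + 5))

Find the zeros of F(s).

s = -3

Set the numerator to zero: -3s - 9 = 0, i.e. -3·(s + 3) = 0.
So s = -3.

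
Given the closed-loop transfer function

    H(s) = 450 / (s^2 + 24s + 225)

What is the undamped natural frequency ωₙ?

Compare the denominator to the standard form s^2 + 2ζωₙs + ωₙ².
ωₙ² = 225, so ωₙ = 15 rad/s.

ωₙ = 15 rad/s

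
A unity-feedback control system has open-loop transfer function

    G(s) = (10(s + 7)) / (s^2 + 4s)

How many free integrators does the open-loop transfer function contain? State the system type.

The denominator has 1 factor of s at the origin (free integrator), so this is a Type 1 system.

Type 1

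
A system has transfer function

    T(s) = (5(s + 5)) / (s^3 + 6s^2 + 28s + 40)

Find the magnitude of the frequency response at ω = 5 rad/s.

|T(j5)| ≈ 0.3185

Substitute s = j5: numerator = 25 + j25, denominator = -110 + j15.
|T(j5)| = |25 + j25| / |-110 + j15| = 35.355 / 111.02 ≈ 0.3185.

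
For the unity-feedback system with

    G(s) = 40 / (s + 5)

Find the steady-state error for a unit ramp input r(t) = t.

G(s) has no poles at the origin.
This is a Type 0 system; Kv = lim_{s→0} s·G(s) = 0, so the steady-state error for a ramp input is infinite.

e_ss = ∞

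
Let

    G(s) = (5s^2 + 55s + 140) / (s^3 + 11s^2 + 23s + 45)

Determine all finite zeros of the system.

Set the numerator to zero: 5s^2 + 55s + 140 = 0, i.e. 5·(s^2 + 11s + 28) = 0.
Factoring: (s + 4)(s + 7) = 0.

s = -4, -7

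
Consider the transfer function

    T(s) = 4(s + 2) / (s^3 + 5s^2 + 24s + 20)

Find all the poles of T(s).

s = -2 + 4j, -2 - 4j, -1

The poles are the roots of the denominator s^3 + 5s^2 + 24s + 20 = 0.
Trying s = -1: the polynomial evaluates to 0, so (s + 1) is a factor.
Dividing out leaves s^2 + 4s + 20 = 0.
The quadratic formula then gives s = -2 ± 4j.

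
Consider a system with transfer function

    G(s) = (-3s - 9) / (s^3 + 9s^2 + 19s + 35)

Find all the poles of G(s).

The poles are the roots of the denominator s^3 + 9s^2 + 19s + 35 = 0.
Trying s = -7: the polynomial evaluates to 0, so (s + 7) is a factor.
Dividing out leaves s^2 + 2s + 5 = 0.
The quadratic formula then gives s = -1 ± 2j.

s = -1 + 2j, -1 - 2j, -7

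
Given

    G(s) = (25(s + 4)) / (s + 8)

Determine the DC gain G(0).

At s = 0 each factor (s + a) contributes a and each (s^2 + bs + c) contributes c.
G(0) = 25·(4) / ((8)) = 100/8 = 25/2.

G(0) = 25/2 ≈ 12.50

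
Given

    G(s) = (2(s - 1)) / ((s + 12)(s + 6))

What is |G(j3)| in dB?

|G(j3)|_dB ≈ -22.4 dB

Substitute s = j3: numerator = -2 + j6, denominator = 63 + j54.
|G(j3)| = |-2 + j6| / |63 + j54| = 6.3246 / 82.976 ≈ 0.07622.
In decibels: 20·log₁₀(0.07622) ≈ -22.4 dB.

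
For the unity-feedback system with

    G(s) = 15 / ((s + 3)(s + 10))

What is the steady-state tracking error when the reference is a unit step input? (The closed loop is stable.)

G(s) has no poles at the origin.
This is a Type 0 system. Kp = lim_{s→0} G(s) = 15/30 = 1/2.
e_ss = 1/(1 + Kp) = 1/(1 + 1/2) = 2/3 ≈ 0.6667.

e_ss = 0.6667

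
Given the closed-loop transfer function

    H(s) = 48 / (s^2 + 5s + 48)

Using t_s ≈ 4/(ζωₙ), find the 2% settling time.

t_s ≈ 1.600 s

Comparing s^2 + 5s + 48 to s^2 + 2ζωₙs + ωₙ²: ωₙ = √48 ≈ 6.928 rad/s and ζ = 5/(2·√48) ≈ 0.3608.
ζωₙ = 5/2 = 2.5, so t_s ≈ 4/(ζωₙ) = 4/2.5 = 1.600 s.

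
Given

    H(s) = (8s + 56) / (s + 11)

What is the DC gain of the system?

Set s = 0: H(0) = (56) / (11) = 56/11.

H(0) = 56/11 ≈ 5.091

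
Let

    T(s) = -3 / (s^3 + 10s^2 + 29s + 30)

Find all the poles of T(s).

The poles are the roots of the denominator s^3 + 10s^2 + 29s + 30 = 0.
Trying s = -6: the polynomial evaluates to 0, so (s + 6) is a factor.
Dividing out leaves s^2 + 4s + 5 = 0.
The quadratic formula then gives s = -2 ± 1j.

s = -2 ± j, -6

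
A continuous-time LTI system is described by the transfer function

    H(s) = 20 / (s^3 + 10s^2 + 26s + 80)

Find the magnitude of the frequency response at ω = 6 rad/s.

Substitute s = j6: numerator = 20, denominator = -280 - j60.
|H(j6)| = |20| / |-280 - j60| = 20 / 286.36 ≈ 0.06984.

|H(j6)| ≈ 0.06984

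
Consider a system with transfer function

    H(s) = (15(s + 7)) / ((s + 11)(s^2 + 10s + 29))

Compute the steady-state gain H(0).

H(0) = 105/319 ≈ 0.3292

At s = 0 each factor (s + a) contributes a and each (s^2 + bs + c) contributes c.
H(0) = 15·(7) / ((11) · (29)) = 105/319 = 105/319.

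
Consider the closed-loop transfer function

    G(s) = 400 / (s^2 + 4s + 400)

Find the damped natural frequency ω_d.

Comparing s^2 + 4s + 400 to s^2 + 2ζωₙs + ωₙ²: ωₙ = 20 rad/s and ζ = 4/(2·20) = 0.1.
ζωₙ = 4/2 = 2, so ω_d = ωₙ√(1−ζ²) = √(ωₙ² − (ζωₙ)²) = √(400 − 2²) = √396 ≈ 19.90 rad/s.

ω_d ≈ 19.90 rad/s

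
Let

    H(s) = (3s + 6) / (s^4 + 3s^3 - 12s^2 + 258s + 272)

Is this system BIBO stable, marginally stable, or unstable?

unstable

The denominator s^4 + 3s^3 - 12s^2 + 258s + 272 factors as (s + 1)(s + 8)(s^2 - 6s + 34), giving poles at s = -1, -8, 3 ± 5j.
Since the pole(s) at s = 3 + 5j, 3 - 5j lie in the right half-plane, the system is unstable.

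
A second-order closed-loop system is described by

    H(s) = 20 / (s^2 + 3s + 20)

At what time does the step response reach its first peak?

t_p ≈ 0.7457 s

Comparing s^2 + 3s + 20 to s^2 + 2ζωₙs + ωₙ²: ωₙ = √20 ≈ 4.472 rad/s and ζ = 3/(2·√20) ≈ 0.3354.
ζωₙ = 3/2 = 1.5, so ω_d = ωₙ√(1−ζ²) = √(ωₙ² − (ζωₙ)²) = √(20 − 1.5²) = √17.75 ≈ 4.213 rad/s.
t_p = π/ω_d = π/4.213 ≈ 0.7457 s.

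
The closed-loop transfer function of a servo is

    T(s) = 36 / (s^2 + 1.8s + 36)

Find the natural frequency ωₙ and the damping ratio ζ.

Compare the denominator to the standard form s^2 + 2ζωₙs + ωₙ².
ωₙ² = 36, so ωₙ = 6 rad/s.
2ζωₙ = 1.8, so ζ = 1.8/(2·6) = 0.15.

ωₙ = 6 rad/s, ζ = 0.15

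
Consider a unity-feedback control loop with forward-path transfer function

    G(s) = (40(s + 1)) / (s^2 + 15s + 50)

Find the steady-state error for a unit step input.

e_ss = 0.5556

G(s) has no poles at the origin.
This is a Type 0 system. Kp = lim_{s→0} G(s) = 40/50 = 4/5.
e_ss = 1/(1 + Kp) = 1/(1 + 4/5) = 5/9 ≈ 0.5556.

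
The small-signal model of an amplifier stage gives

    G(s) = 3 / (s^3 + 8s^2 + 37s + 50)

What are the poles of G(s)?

The poles are the roots of the denominator s^3 + 8s^2 + 37s + 50 = 0.
Trying s = -2: the polynomial evaluates to 0, so (s + 2) is a factor.
Dividing out leaves s^2 + 6s + 25 = 0.
The quadratic formula then gives s = -3 ± 4j.

s = -3 + 4j, -3 - 4j, -2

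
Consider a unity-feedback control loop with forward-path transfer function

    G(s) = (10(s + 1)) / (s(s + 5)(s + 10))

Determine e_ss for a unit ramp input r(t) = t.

e_ss = 5

G(s) has one pole at the origin.
This is a Type 1 system. Kv = lim_{s→0} s·G(s) = 10/50 = 1/5.
e_ss = 1/Kv = 1/(1/5) = 5.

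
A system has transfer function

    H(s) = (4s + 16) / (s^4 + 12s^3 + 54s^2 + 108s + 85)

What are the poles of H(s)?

The poles are the roots of the denominator s^4 + 12s^3 + 54s^2 + 108s + 85 = 0.
No real roots exist; factor into two real quadratics: (s^2 + 4s + 5)(s^2 + 8s + 17) = 0.
Each quadratic gives a conjugate pair via the quadratic formula.

s = -2 + j, -2 - j, -4 + j, -4 - j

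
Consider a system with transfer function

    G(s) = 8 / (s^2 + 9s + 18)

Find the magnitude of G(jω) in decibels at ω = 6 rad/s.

Substitute s = j6: numerator = 8, denominator = -18 + j54.
|G(j6)| = |8| / |-18 + j54| = 8 / 56.921 ≈ 0.1405.
In decibels: 20·log₁₀(0.1405) ≈ -17.0 dB.

|G(j6)|_dB ≈ -17.0 dB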